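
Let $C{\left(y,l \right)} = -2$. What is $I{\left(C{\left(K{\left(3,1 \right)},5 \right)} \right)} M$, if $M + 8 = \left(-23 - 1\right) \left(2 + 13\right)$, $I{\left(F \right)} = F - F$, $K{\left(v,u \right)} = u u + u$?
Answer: $0$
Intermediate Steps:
$K{\left(v,u \right)} = u + u^{2}$ ($K{\left(v,u \right)} = u^{2} + u = u + u^{2}$)
$I{\left(F \right)} = 0$
$M = -368$ ($M = -8 + \left(-23 - 1\right) \left(2 + 13\right) = -8 - 360 = -368$)
$I{\left(C{\left(K{\left(3,1 \right)},5 \right)} \right)} M = 0 \left(-368\right) = 0$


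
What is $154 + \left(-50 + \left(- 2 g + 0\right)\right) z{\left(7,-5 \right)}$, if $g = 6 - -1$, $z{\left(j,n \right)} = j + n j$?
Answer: $1946$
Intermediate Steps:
$z{\left(j,n \right)} = j + j n$
$g = 7$ ($g = 6 + 1 = 7$)
$154 + \left(-50 + \left(- 2 g + 0\right)\right) z{\left(7,-5 \right)} = 154 + \left(-50 + \left(\left(-2\right) 7 + 0\right)\right) 7 \left(1 - 5\right) = 154 + \left(-50 + \left(-14 + 0\right)\right) 7 \left(-4\right) = 154 + \left(-50 - 14\right) \left(-28\right) = 154 - -1792 = 154 + 1792 = 1946$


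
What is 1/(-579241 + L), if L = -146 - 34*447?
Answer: -1/594585 ≈ -1.6818e-6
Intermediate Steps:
L = -15344 (L = -146 - 15198 = -15344)
1/(-579241 + L) = 1/(-579241 - 15344) = 1/(-594585) = -1/594585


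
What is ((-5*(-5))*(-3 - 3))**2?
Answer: 22500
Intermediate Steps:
((-5*(-5))*(-3 - 3))**2 = (25*(-6))**2 = (-150)**2 = 22500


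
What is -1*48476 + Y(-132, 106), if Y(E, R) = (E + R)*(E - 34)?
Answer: -44160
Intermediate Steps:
Y(E, R) = (-34 + E)*(E + R) (Y(E, R) = (E + R)*(-34 + E) = (-34 + E)*(E + R))
-1*48476 + Y(-132, 106) = -1*48476 + ((-132)**2 - 34*(-132) - 34*106 - 132*106) = -48476 + (17424 + 4488 - 3604 - 13992) = -48476 + 4316 = -44160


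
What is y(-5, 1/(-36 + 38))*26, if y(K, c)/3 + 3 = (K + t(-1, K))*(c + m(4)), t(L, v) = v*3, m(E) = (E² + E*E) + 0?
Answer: -50934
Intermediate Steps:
m(E) = 2*E² (m(E) = (E² + E²) + 0 = 2*E² + 0 = 2*E²)
t(L, v) = 3*v
y(K, c) = -9 + 12*K*(32 + c) (y(K, c) = -9 + 3*((K + 3*K)*(c + 2*4²)) = -9 + 3*((4*K)*(c + 2*16)) = -9 + 3*((4*K)*(c + 32)) = -9 + 3*((4*K)*(32 + c)) = -9 + 3*(4*K*(32 + c)) = -9 + 12*K*(32 + c))
y(-5, 1/(-36 + 38))*26 = (-9 + 384*(-5) + 12*(-5)/(-36 + 38))*26 = (-9 - 1920 + 12*(-5)/2)*26 = (-9 - 1920 + 12*(-5)*(½))*26 = (-9 - 1920 - 30)*26 = -1959*26 = -50934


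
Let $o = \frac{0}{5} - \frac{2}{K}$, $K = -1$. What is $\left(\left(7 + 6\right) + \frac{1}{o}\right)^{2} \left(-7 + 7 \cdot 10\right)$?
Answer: $\frac{45927}{4} \approx 11482.0$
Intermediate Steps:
$o = 2$ ($o = \frac{0}{5} - \frac{2}{-1} = 0 \cdot \frac{1}{5} - -2 = 0 + 2 = 2$)
$\left(\left(7 + 6\right) + \frac{1}{o}\right)^{2} \left(-7 + 7 \cdot 10\right) = \left(\left(7 + 6\right) + \frac{1}{2}\right)^{2} \left(-7 + 7 \cdot 10\right) = \left(13 + \frac{1}{2}\right)^{2} \left(-7 + 70\right) = \left(\frac{27}{2}\right)^{2} \cdot 63 = \frac{729}{4} \cdot 63 = \frac{45927}{4}$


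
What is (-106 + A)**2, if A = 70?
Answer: 1296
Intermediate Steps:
(-106 + A)**2 = (-106 + 70)**2 = (-36)**2 = 1296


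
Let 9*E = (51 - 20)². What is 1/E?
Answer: 9/961 ≈ 0.0093652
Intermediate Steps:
E = 961/9 (E = (51 - 20)²/9 = (⅑)*31² = (⅑)*961 = 961/9 ≈ 106.78)
1/E = 1/(961/9) = 9/961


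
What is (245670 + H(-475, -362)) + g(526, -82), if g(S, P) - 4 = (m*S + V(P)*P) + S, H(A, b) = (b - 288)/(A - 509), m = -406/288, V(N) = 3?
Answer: 723869209/2952 ≈ 2.4521e+5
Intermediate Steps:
m = -203/144 (m = -406*1/288 = -203/144 ≈ -1.4097)
H(A, b) = (-288 + b)/(-509 + A)
g(S, P) = 4 + 3*P - 59*S/144 (g(S, P) = 4 + ((-203*S/144 + 3*P) + S) = 4 + ((3*P - 203*S/144) + S) = 4 + (3*P - 59*S/144) = 4 + 3*P - 59*S/144)
(245670 + H(-475, -362)) + g(526, -82) = (245670 + (-288 - 362)/(-509 - 475)) + (4 + 3*(-82) - 59/144*526) = (245670 - 650/(-984)) + (4 - 246 - 15517/72) = (245670 - 1/984*(-650)) - 32941/72 = (245670 + 325/492) - 32941/72 = 120869965/492 - 32941/72 = 723869209/2952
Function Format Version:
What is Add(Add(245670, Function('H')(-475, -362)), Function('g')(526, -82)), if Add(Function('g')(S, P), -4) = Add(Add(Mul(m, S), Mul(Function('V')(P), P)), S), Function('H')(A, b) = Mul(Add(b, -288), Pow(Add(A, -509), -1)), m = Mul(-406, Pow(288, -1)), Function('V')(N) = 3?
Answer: Rational(723869209, 2952) ≈ 2.4521e+5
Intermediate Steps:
m = Rational(-203, 144) (m = Mul(-406, Rational(1, 288)) = Rational(-203, 144) ≈ -1.4097)
Function('H')(A, b) = Mul(Pow(Add(-509, A), -1), Add(-288, b)) (Function('H')(A, b) = Mul(Add(-288, b), Pow(Add(-509, A), -1)) = Mul(Pow(Add(-509, A), -1), Add(-288, b)))
Function('g')(S, P) = Add(4, Mul(3, P), Mul(Rational(-59, 144), S)) (Function('g')(S, P) = Add(4, Add(Add(Mul(Rational(-203, 144), S), Mul(3, P)), S)) = Add(4, Add(Add(Mul(3, P), Mul(Rational(-203, 144), S)), S)) = Add(4, Add(Mul(3, P), Mul(Rational(-59, 144), S))) = Add(4, Mul(3, P), Mul(Rational(-59, 144), S)))
Add(Add(245670, Function('H')(-475, -362)), Function('g')(526, -82)) = Add(Add(245670, Mul(Pow(Add(-509, -475), -1), Add(-288, -362))), Add(4, Mul(3, -82), Mul(Rational(-59, 144), 526))) = Add(Add(245670, Mul(Pow(-984, -1), -650)), Add(4, -246, Rational(-15517, 72))) = Add(Add(245670, Mul(Rational(-1, 984), -650)), Rational(-32941, 72)) = Add(Add(245670, Rational(325, 492)), Rational(-32941, 72)) = Add(Rational(120869965, 492), Rational(-32941, 72)) = Rational(723869209, 2952)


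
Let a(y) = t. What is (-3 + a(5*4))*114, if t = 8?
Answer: 570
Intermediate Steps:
a(y) = 8
(-3 + a(5*4))*114 = (-3 + 8)*114 = 5*114 = 570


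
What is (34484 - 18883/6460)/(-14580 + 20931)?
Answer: 222747757/41027460 ≈ 5.4292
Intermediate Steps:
(34484 - 18883/6460)/(-14580 + 20931) = (34484 - 18883*1/6460)/6351 = (34484 - 18883/6460)*(1/6351) = (222747757/6460)*(1/6351) = 222747757/41027460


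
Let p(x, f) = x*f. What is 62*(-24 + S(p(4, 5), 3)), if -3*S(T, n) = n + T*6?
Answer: -4030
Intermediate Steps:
p(x, f) = f*x
S(T, n) = -2*T - n/3 (S(T, n) = -(n + T*6)/3 = -(n + 6*T)/3 = -2*T - n/3)
62*(-24 + S(p(4, 5), 3)) = 62*(-24 + (-10*4 - ⅓*3)) = 62*(-24 + (-2*20 - 1)) = 62*(-24 + (-40 - 1)) = 62*(-24 - 41) = 62*(-65) = -4030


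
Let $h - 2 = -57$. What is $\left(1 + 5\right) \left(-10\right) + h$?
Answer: $-115$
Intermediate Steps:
$h = -55$ ($h = 2 - 57 = -55$)
$\left(1 + 5\right) \left(-10\right) + h = \left(1 + 5\right) \left(-10\right) - 55 = 6 \left(-10\right) - 55 = -60 - 55 = -115$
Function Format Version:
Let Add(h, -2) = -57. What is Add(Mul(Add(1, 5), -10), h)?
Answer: -115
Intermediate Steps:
h = -55 (h = Add(2, -57) = -55)
Add(Mul(Add(1, 5), -10), h) = Add(Mul(Add(1, 5), -10), -55) = Add(Mul(6, -10), -55) = Add(-60, -55) = -115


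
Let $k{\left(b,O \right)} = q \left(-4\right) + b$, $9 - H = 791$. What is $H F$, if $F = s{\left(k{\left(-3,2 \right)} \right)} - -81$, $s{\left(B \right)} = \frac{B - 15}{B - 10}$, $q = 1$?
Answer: $-64354$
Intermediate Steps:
$H = -782$ ($H = 9 - 791 = -782$)
$k{\left(b,O \right)} = -4 + b$ ($k{\left(b,O \right)} = 1 \left(-4\right) + b = -4 + b$)
$s{\left(B \right)} = \frac{-15 + B}{-10 + B}$
$F = \frac{1399}{17}$ ($F = \frac{-15 - 7}{-10 - 7} - -81 = \frac{-15 - 7}{-10 - 7} + 81 = \frac{1}{-17} \left(-22\right) + 81 = \left(- \frac{1}{17}\right) \left(-22\right) + 81 = \frac{22}{17} + 81 = \frac{1399}{17} \approx 82.294$)
$H F = \left(-782\right) \frac{1399}{17} = -64354$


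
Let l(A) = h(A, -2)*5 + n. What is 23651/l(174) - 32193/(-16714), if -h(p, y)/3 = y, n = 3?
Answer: 396365183/551562 ≈ 718.62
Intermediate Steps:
h(p, y) = -3*y
l(A) = 33 (l(A) = -3*(-2)*5 + 3 = 6*5 + 3 = 30 + 3 = 33)
23651/l(174) - 32193/(-16714) = 23651/33 - 32193/(-16714) = 23651*(1/33) - 32193*(-1/16714) = 23651/33 + 32193/16714 = 396365183/551562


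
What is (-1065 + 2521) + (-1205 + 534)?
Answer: 785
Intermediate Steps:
(-1065 + 2521) + (-1205 + 534) = 1456 - 671 = 785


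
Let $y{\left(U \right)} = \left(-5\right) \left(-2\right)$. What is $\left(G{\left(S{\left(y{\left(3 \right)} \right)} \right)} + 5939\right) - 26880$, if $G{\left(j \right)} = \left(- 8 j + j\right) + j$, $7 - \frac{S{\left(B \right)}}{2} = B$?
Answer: $-20905$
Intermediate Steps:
$y{\left(U \right)} = 10$
$S{\left(B \right)} = 14 - 2 B$
$G{\left(j \right)} = - 6 j$ ($G{\left(j \right)} = - 7 j + j = - 6 j$)
$\left(G{\left(S{\left(y{\left(3 \right)} \right)} \right)} + 5939\right) - 26880 = \left(- 6 \left(14 - 20\right) + 5939\right) - 26880 = \left(\left(-6\right) \left(-6\right) + 5939\right) - 26880 = \left(36 + 5939\right) - 26880 = 5975 - 26880 = -20905$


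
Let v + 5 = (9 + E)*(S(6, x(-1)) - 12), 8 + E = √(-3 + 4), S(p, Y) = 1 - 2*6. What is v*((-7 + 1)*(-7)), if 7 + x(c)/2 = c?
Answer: -2142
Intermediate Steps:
x(c) = -14 + 2*c
S(p, Y) = -11 (S(p, Y) = 1 - 12 = -11)
E = -7 (E = -8 + √(-3 + 4) = -8 + √1 = -8 + 1 = -7)
v = -51 (v = -5 + (9 - 7)*(-11 - 12) = -5 + 2*(-23) = -5 - 46 = -51)
v*((-7 + 1)*(-7)) = -51*(-7 + 1)*(-7) = -(-306)*(-7) = -51*42 = -2142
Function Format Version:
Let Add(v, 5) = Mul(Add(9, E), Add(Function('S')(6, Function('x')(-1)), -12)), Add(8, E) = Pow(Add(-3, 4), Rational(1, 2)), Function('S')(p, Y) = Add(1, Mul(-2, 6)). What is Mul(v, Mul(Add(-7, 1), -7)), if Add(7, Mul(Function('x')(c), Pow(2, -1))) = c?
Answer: -2142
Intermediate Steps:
Function('x')(c) = Add(-14, Mul(2, c))
Function('S')(p, Y) = -11 (Function('S')(p, Y) = Add(1, -12) = -11)
E = -7 (E = Add(-8, Pow(Add(-3, 4), Rational(1, 2))) = Add(-8, Pow(1, Rational(1, 2))) = Add(-8, 1) = -7)
v = -51 (v = Add(-5, Mul(Add(9, -7), Add(-11, -12))) = Add(-5, Mul(2, -23)) = Add(-5, -46) = -51)
Mul(v, Mul(Add(-7, 1), -7)) = Mul(-51, Mul(Add(-7, 1), -7)) = Mul(-51, Mul(-6, -7)) = Mul(-51, 42) = -2142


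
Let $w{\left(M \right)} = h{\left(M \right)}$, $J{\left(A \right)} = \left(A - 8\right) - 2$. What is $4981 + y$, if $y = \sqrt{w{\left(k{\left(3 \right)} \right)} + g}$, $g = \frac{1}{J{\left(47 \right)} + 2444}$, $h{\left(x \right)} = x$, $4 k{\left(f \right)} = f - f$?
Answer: $4981 + \frac{\sqrt{2481}}{2481} \approx 4981.0$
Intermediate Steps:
$k{\left(f \right)} = 0$ ($k{\left(f \right)} = \frac{f - f}{4} = \frac{1}{4} \cdot 0 = 0$)
$J{\left(A \right)} = -10 + A$ ($J{\left(A \right)} = \left(-8 + A\right) - 2 = -10 + A$)
$g = \frac{1}{2481}$ ($g = \frac{1}{\left(-10 + 47\right) + 2444} = \frac{1}{37 + 2444} = \frac{1}{2481} \approx 0.00040306$)
$w{\left(M \right)} = M$
$y = \frac{\sqrt{2481}}{2481}$ ($y = \sqrt{0 + \frac{1}{2481}} = \sqrt{\frac{1}{2481}} = \frac{\sqrt{2481}}{2481} \approx 0.020076$)
$4981 + y = 4981 + \frac{\sqrt{2481}}{2481}$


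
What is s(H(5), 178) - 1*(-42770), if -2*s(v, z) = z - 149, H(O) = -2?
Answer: 85511/2 ≈ 42756.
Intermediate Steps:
s(v, z) = 149/2 - z/2 (s(v, z) = -(z - 149)/2 = -(-149 + z)/2 = 149/2 - z/2)
s(H(5), 178) - 1*(-42770) = (149/2 - ½*178) - 1*(-42770) = (149/2 - 89) + 42770 = -29/2 + 42770 = 85511/2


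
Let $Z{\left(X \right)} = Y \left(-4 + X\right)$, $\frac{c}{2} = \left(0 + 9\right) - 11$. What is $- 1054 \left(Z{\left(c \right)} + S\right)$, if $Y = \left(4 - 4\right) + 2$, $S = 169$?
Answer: $-161262$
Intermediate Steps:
$c = -4$ ($c = 2 \left(\left(0 + 9\right) - 11\right) = 2 \left(9 - 11\right) = 2 \left(-2\right) = -4$)
$Y = 2$ ($Y = 0 + 2 = 2$)
$Z{\left(X \right)} = -8 + 2 X$ ($Z{\left(X \right)} = 2 \left(-4 + X\right) = -8 + 2 X$)
$- 1054 \left(Z{\left(c \right)} + S\right) = - 1054 \left(\left(-8 + 2 \left(-4\right)\right) + 169\right) = - 1054 \left(\left(-8 - 8\right) + 169\right) = - 1054 \left(-16 + 169\right) = \left(-1054\right) 153 = -161262$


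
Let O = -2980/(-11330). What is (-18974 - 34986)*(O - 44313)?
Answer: 2709133620760/1133 ≈ 2.3911e+9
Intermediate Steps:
O = 298/1133 (O = -2980*(-1/11330) = 298/1133 ≈ 0.26302)
(-18974 - 34986)*(O - 44313) = (-18974 - 34986)*(298/1133 - 44313) = -53960*(-50206331/1133) = 2709133620760/1133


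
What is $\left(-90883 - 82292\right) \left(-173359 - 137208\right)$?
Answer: $53782440225$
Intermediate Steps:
$\left(-90883 - 82292\right) \left(-173359 - 137208\right) = \left(-173175\right) \left(-310567\right) = 53782440225$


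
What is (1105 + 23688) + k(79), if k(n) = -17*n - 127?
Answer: 23323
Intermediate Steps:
k(n) = -127 - 17*n
(1105 + 23688) + k(79) = (1105 + 23688) + (-127 - 17*79) = 24793 + (-127 - 1343) = 24793 - 1470 = 23323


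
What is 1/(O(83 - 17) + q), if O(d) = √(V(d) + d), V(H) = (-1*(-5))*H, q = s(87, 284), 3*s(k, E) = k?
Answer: 29/445 - 6*√11/445 ≈ 0.020450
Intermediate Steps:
s(k, E) = k/3
q = 29 (q = (⅓)*87 = 29)
V(H) = 5*H
O(d) = √6*√d (O(d) = √(5*d + d) = √(6*d) = √6*√d)
1/(O(83 - 17) + q) = 1/(√6*√(83 - 17) + 29) = 1/(√6*√66 + 29) = 1/(6*√11 + 29) = 1/(29 + 6*√11)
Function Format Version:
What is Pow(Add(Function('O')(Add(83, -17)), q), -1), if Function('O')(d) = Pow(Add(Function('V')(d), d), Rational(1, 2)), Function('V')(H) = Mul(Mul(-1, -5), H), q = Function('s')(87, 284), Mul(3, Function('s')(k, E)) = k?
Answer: Add(Rational(29, 445), Mul(Rational(-6, 445), Pow(11, Rational(1, 2)))) ≈ 0.020450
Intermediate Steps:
Function('s')(k, E) = Mul(Rational(1, 3), k)
q = 29 (q = Mul(Rational(1, 3), 87) = 29)
Function('V')(H) = Mul(5, H)
Function('O')(d) = Mul(Pow(6, Rational(1, 2)), Pow(d, Rational(1, 2))) (Function('O')(d) = Pow(Add(Mul(5, d), d), Rational(1, 2)) = Pow(Mul(6, d), Rational(1, 2)) = Mul(Pow(6, Rational(1, 2)), Pow(d, Rational(1, 2))))
Pow(Add(Function('O')(Add(83, -17)), q), -1) = Pow(Add(Mul(Pow(6, Rational(1, 2)), Pow(Add(83, -17), Rational(1, 2))), 29), -1) = Pow(Add(Mul(Pow(6, Rational(1, 2)), Pow(66, Rational(1, 2))), 29), -1) = Pow(Add(Mul(6, Pow(11, Rational(1, 2))), 29), -1) = Pow(Add(29, Mul(6, Pow(11, Rational(1, 2)))), -1)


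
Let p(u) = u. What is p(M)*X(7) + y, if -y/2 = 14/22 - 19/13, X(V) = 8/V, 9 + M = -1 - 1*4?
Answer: -2052/143 ≈ -14.350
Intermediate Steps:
M = -14 (M = -9 + (-1 - 1*4) = -9 + (-1 - 4) = -9 - 5 = -14)
y = 236/143 (y = -2*(14/22 - 19/13) = -2*(14*(1/22) - 19*1/13) = -2*(7/11 - 19/13) = -2*(-118/143) = 236/143 ≈ 1.6503)
p(M)*X(7) + y = -112/7 + 236/143 = -14*8/7 + 236/143 = -16 + 236/143 = -2052/143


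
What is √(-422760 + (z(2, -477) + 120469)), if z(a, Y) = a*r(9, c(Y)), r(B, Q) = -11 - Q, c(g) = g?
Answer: I*√301359 ≈ 548.96*I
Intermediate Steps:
z(a, Y) = a*(-11 - Y)
√(-422760 + (z(2, -477) + 120469)) = √(-422760 + (-1*2*(11 - 477) + 120469)) = √(-422760 + (-1*2*(-466) + 120469)) = √(-422760 + (932 + 120469)) = √(-422760 + 121401) = √(-301359) = I*√301359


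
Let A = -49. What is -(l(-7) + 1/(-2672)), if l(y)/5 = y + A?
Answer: 748161/2672 ≈ 280.00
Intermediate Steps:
l(y) = -245 + 5*y (l(y) = 5*(y - 49) = 5*(-49 + y) = -245 + 5*y)
-(l(-7) + 1/(-2672)) = -((-245 + 5*(-7)) + 1/(-2672)) = -((-245 - 35) - 1/2672) = -(-280 - 1/2672) = -1*(-748161/2672) = 748161/2672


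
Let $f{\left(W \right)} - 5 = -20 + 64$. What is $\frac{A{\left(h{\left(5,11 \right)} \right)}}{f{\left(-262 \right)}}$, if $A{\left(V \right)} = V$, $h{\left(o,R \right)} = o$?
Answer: $\frac{5}{49} \approx 0.10204$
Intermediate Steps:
$f{\left(W \right)} = 49$ ($f{\left(W \right)} = 5 + \left(-20 + 64\right) = 5 + 44 = 49$)
$\frac{A{\left(h{\left(5,11 \right)} \right)}}{f{\left(-262 \right)}} = \frac{5}{49}$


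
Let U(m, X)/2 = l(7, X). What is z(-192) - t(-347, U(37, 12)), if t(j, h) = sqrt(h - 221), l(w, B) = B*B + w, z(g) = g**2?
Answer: 36855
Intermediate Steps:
l(w, B) = w + B**2 (l(w, B) = B**2 + w = w + B**2)
U(m, X) = 14 + 2*X**2 (U(m, X) = 2*(7 + X**2) = 14 + 2*X**2)
t(j, h) = sqrt(-221 + h)
z(-192) - t(-347, U(37, 12)) = (-192)**2 - sqrt(-221 + (14 + 2*12**2)) = 36864 - sqrt(-221 + (14 + 2*144)) = 36864 - sqrt(-221 + (14 + 288)) = 36864 - sqrt(-221 + 302) = 36864 - sqrt(81) = 36864 - 1*9 = 36864 - 9 = 36855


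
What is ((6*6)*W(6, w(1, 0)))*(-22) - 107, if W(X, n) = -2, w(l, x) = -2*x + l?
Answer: 1477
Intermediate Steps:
w(l, x) = l - 2*x
((6*6)*W(6, w(1, 0)))*(-22) - 107 = ((6*6)*(-2))*(-22) - 107 = (36*(-2))*(-22) - 107 = -72*(-22) - 107 = 1584 - 107 = 1477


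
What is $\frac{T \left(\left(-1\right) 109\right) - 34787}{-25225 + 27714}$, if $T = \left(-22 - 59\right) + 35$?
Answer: $- \frac{1567}{131} \approx -11.962$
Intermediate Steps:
$T = -46$ ($T = -81 + 35 = -46$)
$\frac{T \left(\left(-1\right) 109\right) - 34787}{-25225 + 27714} = \frac{- 46 \left(\left(-1\right) 109\right) - 34787}{-25225 + 27714} = \frac{\left(-46\right) \left(-109\right) - 34787}{2489} = \left(5014 - 34787\right) \frac{1}{2489} = \left(-29773\right) \frac{1}{2489} = - \frac{1567}{131}$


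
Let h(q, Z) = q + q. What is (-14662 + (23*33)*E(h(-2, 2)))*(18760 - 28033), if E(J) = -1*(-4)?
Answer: 107807898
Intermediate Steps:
h(q, Z) = 2*q
E(J) = 4
(-14662 + (23*33)*E(h(-2, 2)))*(18760 - 28033) = (-14662 + (23*33)*4)*(18760 - 28033) = (-14662 + 759*4)*(-9273) = (-14662 + 3036)*(-9273) = -11626*(-9273) = 107807898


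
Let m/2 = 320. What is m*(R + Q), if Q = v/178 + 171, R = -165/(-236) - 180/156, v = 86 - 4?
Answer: 7470964000/68263 ≈ 1.0944e+5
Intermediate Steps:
m = 640 (m = 2*320 = 640)
v = 82
R = -1395/3068 (R = -165*(-1/236) - 180*1/156 = 165/236 - 15/13 = -1395/3068 ≈ -0.45469)
Q = 15260/89 (Q = 82/178 + 171 = 82*(1/178) + 171 = 41/89 + 171 = 15260/89 ≈ 171.46)
m*(R + Q) = 640*(-1395/3068 + 15260/89) = 640*(46693525/273052) = 7470964000/68263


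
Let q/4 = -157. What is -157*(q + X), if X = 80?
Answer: 86036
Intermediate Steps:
q = -628 (q = 4*(-157) = -628)
-157*(q + X) = -157*(-628 + 80) = -157*(-548) = 86036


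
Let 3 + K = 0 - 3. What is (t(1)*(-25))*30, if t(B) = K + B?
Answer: 3750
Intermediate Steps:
K = -6 (K = -3 + (0 - 3) = -3 - 3 = -6)
t(B) = -6 + B
(t(1)*(-25))*30 = ((-6 + 1)*(-25))*30 = -5*(-25)*30 = 125*30 = 3750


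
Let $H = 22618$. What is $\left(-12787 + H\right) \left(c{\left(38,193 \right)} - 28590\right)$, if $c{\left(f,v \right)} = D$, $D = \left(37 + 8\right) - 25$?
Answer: $-280871670$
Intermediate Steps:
$D = 20$ ($D = 45 - 25 = 20$)
$c{\left(f,v \right)} = 20$
$\left(-12787 + H\right) \left(c{\left(38,193 \right)} - 28590\right) = \left(-12787 + 22618\right) \left(20 - 28590\right) = 9831 \left(-28570\right) = -280871670$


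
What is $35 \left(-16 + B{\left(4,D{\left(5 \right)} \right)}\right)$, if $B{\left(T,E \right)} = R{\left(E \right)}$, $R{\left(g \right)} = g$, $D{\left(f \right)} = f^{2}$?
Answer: $315$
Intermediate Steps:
$B{\left(T,E \right)} = E$
$35 \left(-16 + B{\left(4,D{\left(5 \right)} \right)}\right) = 35 \left(-16 + 5^{2}\right) = 35 \left(-16 + 25\right) = 35 \cdot 9 = 315$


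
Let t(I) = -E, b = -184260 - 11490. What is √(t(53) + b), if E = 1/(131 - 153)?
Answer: I*√94742978/22 ≈ 442.44*I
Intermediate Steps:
E = -1/22 (E = 1/(-22) = -1/22 ≈ -0.045455)
b = -195750
t(I) = 1/22 (t(I) = -1*(-1/22) = 1/22)
√(t(53) + b) = √(1/22 - 195750) = √(-4306499/22) = I*√94742978/22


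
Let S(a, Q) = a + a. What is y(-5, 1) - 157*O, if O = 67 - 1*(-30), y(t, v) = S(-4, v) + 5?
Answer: -15232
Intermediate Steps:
S(a, Q) = 2*a
y(t, v) = -3 (y(t, v) = 2*(-4) + 5 = -8 + 5 = -3)
O = 97 (O = 67 + 30 = 97)
y(-5, 1) - 157*O = -3 - 157*97 = -3 - 15229 = -15232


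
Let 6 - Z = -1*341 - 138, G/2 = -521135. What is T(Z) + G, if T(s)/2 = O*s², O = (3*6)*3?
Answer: 24362030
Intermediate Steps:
G = -1042270 (G = 2*(-521135) = -1042270)
Z = 485 (Z = 6 - (-1*341 - 138) = 6 - (-341 - 138) = 6 - 1*(-479) = 6 + 479 = 485)
O = 54 (O = 18*3 = 54)
T(s) = 108*s² (T(s) = 2*(54*s²) = 108*s²)
T(Z) + G = 108*485² - 1042270 = 108*235225 - 1042270 = 25404300 - 1042270 = 24362030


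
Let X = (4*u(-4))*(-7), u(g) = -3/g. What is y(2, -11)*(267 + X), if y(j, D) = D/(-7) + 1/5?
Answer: 15252/35 ≈ 435.77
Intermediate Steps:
y(j, D) = ⅕ - D/7 (y(j, D) = D*(-⅐) + 1*(⅕) = -D/7 + ⅕ = ⅕ - D/7)
X = -21 (X = (4*(-3/(-4)))*(-7) = (4*(-3*(-¼)))*(-7) = (4*(¾))*(-7) = 3*(-7) = -21)
y(2, -11)*(267 + X) = (⅕ - ⅐*(-11))*(267 - 21) = (⅕ + 11/7)*246 = (62/35)*246 = 15252/35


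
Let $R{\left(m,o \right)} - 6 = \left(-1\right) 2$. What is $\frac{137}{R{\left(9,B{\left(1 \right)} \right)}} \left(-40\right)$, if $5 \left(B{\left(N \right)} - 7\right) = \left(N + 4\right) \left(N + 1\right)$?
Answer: $-1370$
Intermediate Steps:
$B{\left(N \right)} = 7 + \frac{\left(1 + N\right) \left(4 + N\right)}{5}$ ($B{\left(N \right)} = 7 + \frac{\left(N + 4\right) \left(N + 1\right)}{5} = 7 + \frac{\left(4 + N\right) \left(1 + N\right)}{5} = 7 + \frac{\left(1 + N\right) \left(4 + N\right)}{5}$)
$R{\left(m,o \right)} = 4$ ($R{\left(m,o \right)} = 6 - 2 = 4$)
$\frac{137}{R{\left(9,B{\left(1 \right)} \right)}} \left(-40\right) = \frac{137}{4} \left(-40\right) = -1370$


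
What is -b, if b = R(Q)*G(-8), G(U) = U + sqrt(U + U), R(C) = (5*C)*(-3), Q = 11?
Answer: -1320 + 660*I ≈ -1320.0 + 660.0*I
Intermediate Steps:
R(C) = -15*C
G(U) = U + sqrt(2)*sqrt(U) (G(U) = U + sqrt(2*U) = U + sqrt(2)*sqrt(U))
b = 1320 - 660*I (b = (-15*11)*(-8 + sqrt(2)*sqrt(-8)) = -165*(-8 + sqrt(2)*(2*I*sqrt(2))) = -165*(-8 + 4*I) = 1320 - 660*I ≈ 1320.0 - 660.0*I)
-b = -(1320 - 660*I) = -1320 + 660*I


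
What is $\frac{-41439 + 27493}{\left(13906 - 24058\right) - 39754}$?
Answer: $\frac{6973}{24953} \approx 0.27945$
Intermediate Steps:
$\frac{-41439 + 27493}{\left(13906 - 24058\right) - 39754} = - \frac{13946}{-10152 - 39754} = - \frac{13946}{-49906} = \left(-13946\right) \left(- \frac{1}{49906}\right) = \frac{6973}{24953}$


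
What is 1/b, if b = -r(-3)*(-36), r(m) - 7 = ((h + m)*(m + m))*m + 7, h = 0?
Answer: -1/1440 ≈ -0.00069444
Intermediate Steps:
r(m) = 14 + 2*m³ (r(m) = 7 + (((0 + m)*(m + m))*m + 7) = 7 + ((m*(2*m))*m + 7) = 7 + ((2*m²)*m + 7) = 7 + (2*m³ + 7) = 7 + (7 + 2*m³) = 14 + 2*m³)
b = -1440 (b = -(14 + 2*(-3)³)*(-36) = -(14 + 2*(-27))*(-36) = -(14 - 54)*(-36) = -1*(-40)*(-36) = 40*(-36) = -1440)
1/b = 1/(-1440) = -1/1440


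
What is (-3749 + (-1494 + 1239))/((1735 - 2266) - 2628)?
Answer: 308/243 ≈ 1.2675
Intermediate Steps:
(-3749 + (-1494 + 1239))/((1735 - 2266) - 2628) = (-3749 - 255)/(-531 - 2628) = -4004/(-3159) = -4004*(-1/3159) = 308/243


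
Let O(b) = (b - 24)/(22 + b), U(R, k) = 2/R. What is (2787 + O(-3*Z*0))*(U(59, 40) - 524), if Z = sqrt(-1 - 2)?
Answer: -947359530/649 ≈ -1.4597e+6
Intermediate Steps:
Z = I*sqrt(3) (Z = sqrt(-3) = I*sqrt(3) ≈ 1.732*I)
O(b) = (-24 + b)/(22 + b)
(2787 + O(-3*Z*0))*(U(59, 40) - 524) = (2787 + (-24 - 3*I*sqrt(3)*0)/(22 - 3*I*sqrt(3)*0))*(2/59 - 524) = (2787 + (-24 - 3*I*sqrt(3)*0)/(22 - 3*I*sqrt(3)*0))*(2*(1/59) - 524) = (2787 + (-24 + 0)/(22 + 0))*(2/59 - 524) = (2787 - 24/22)*(-30914/59) = (2787 + (1/22)*(-24))*(-30914/59) = (2787 - 12/11)*(-30914/59) = (30645/11)*(-30914/59) = -947359530/649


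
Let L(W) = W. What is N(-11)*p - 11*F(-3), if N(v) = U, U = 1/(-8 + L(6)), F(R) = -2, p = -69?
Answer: 113/2 ≈ 56.500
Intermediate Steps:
U = -½ (U = 1/(-8 + 6) = 1/(-2) = -½ ≈ -0.50000)
N(v) = -½
N(-11)*p - 11*F(-3) = -½*(-69) - 11*(-2) = 69/2 + 22 = 113/2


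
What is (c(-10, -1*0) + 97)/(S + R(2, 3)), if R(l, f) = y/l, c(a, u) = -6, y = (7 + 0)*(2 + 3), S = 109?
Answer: 182/253 ≈ 0.71937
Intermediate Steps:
y = 35 (y = 7*5 = 35)
R(l, f) = 35/l
(c(-10, -1*0) + 97)/(S + R(2, 3)) = (-6 + 97)/(109 + 35/2) = 91/(109 + 35*(½)) = 91/(109 + 35/2) = 91/(253/2) = (2/253)*91 = 182/253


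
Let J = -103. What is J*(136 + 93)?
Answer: -23587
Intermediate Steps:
J*(136 + 93) = -103*(136 + 93) = -103*229 = -23587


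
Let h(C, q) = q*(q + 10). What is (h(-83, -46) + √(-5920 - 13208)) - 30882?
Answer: -29226 + 2*I*√4782 ≈ -29226.0 + 138.3*I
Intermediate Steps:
h(C, q) = q*(10 + q)
(h(-83, -46) + √(-5920 - 13208)) - 30882 = (-46*(10 - 46) + √(-5920 - 13208)) - 30882 = (-46*(-36) + √(-19128)) - 30882 = (1656 + 2*I*√4782) - 30882 = -29226 + 2*I*√4782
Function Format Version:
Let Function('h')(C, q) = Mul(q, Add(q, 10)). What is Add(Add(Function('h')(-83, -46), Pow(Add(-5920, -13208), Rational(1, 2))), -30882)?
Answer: Add(-29226, Mul(2, I, Pow(4782, Rational(1, 2)))) ≈ Add(-29226., Mul(138.30, I))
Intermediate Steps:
Function('h')(C, q) = Mul(q, Add(10, q))
Add(Add(Function('h')(-83, -46), Pow(Add(-5920, -13208), Rational(1, 2))), -30882) = Add(Add(Mul(-46, Add(10, -46)), Pow(Add(-5920, -13208), Rational(1, 2))), -30882) = Add(Add(Mul(-46, -36), Pow(-19128, Rational(1, 2))), -30882) = Add(Add(1656, Mul(2, I, Pow(4782, Rational(1, 2)))), -30882) = Add(-29226, Mul(2, I, Pow(4782, Rational(1, 2))))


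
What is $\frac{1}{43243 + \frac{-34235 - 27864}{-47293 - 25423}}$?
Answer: $\frac{72716}{3144520087} \approx 2.3125 \cdot 10^{-5}$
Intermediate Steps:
$\frac{1}{43243 + \frac{-34235 - 27864}{-47293 - 25423}} = \frac{1}{43243 - \frac{62099}{-72716}} = \frac{1}{43243 - - \frac{62099}{72716}} = \frac{1}{43243 + \frac{62099}{72716}} = \frac{1}{\frac{3144520087}{72716}} = \frac{72716}{3144520087}$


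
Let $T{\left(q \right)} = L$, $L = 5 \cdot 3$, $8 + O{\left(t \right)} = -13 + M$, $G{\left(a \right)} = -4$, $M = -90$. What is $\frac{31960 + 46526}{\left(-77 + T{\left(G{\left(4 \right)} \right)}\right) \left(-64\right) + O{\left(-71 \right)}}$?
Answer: $\frac{78486}{3857} \approx 20.349$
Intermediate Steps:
$O{\left(t \right)} = -111$ ($O{\left(t \right)} = -8 - 103 = -111$)
$L = 15$
$T{\left(q \right)} = 15$
$\frac{31960 + 46526}{\left(-77 + T{\left(G{\left(4 \right)} \right)}\right) \left(-64\right) + O{\left(-71 \right)}} = \frac{31960 + 46526}{\left(-77 + 15\right) \left(-64\right) - 111} = \frac{78486}{\left(-62\right) \left(-64\right) - 111} = \frac{78486}{3968 - 111} = \frac{78486}{3857}$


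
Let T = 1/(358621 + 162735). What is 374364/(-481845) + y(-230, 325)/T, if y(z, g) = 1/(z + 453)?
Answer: 83709766216/35817145 ≈ 2337.1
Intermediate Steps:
y(z, g) = 1/(453 + z)
T = 1/521356 ≈ 1.9181e-6
374364/(-481845) + y(-230, 325)/T = 374364/(-481845) + 1/((453 - 230)*(1/521356)) = 374364*(-1/481845) + 521356/223 = -124788/160615 + (1/223)*521356 = -124788/160615 + 521356/223 = 83709766216/35817145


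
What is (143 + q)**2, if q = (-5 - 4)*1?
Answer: 17956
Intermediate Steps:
q = -9 (q = -9*1 = -9)
(143 + q)**2 = (143 - 9)**2 = 134**2 = 17956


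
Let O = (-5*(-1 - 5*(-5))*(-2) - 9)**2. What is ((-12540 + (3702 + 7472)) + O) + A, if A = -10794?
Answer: 41201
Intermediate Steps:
O = 53361 (O = (-5*(-1 + 25)*(-2) - 9)**2 = (-5*24*(-2) - 9)**2 = (-120*(-2) - 9)**2 = (240 - 9)**2 = 231**2 = 53361)
((-12540 + (3702 + 7472)) + O) + A = ((-12540 + (3702 + 7472)) + 53361) - 10794 = ((-12540 + 11174) + 53361) - 10794 = (-1366 + 53361) - 10794 = 51995 - 10794 = 41201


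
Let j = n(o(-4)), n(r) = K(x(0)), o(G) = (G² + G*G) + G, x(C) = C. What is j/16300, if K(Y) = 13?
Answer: 13/16300 ≈ 0.00079755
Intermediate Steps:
o(G) = G + 2*G² (o(G) = (G² + G²) + G = 2*G² + G = G + 2*G²)
n(r) = 13
j = 13
j/16300 = 13/16300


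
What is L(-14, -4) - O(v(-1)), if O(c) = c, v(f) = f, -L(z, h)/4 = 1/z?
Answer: 9/7 ≈ 1.2857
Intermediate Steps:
L(z, h) = -4/z
L(-14, -4) - O(v(-1)) = -4/(-14) - 1*(-1) = -4*(-1/14) + 1 = 2/7 + 1 = 9/7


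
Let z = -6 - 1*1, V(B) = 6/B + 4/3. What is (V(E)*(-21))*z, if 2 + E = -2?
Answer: -49/2 ≈ -24.500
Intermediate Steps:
E = -4 (E = -2 - 2 = -4)
V(B) = 4/3 + 6/B (V(B) = 6/B + 4*(⅓) = 6/B + 4/3 = 4/3 + 6/B)
z = -7 (z = -6 - 1 = -7)
(V(E)*(-21))*z = ((4/3 + 6/(-4))*(-21))*(-7) = ((4/3 + 6*(-¼))*(-21))*(-7) = ((4/3 - 3/2)*(-21))*(-7) = -⅙*(-21)*(-7) = (7/2)*(-7) = -49/2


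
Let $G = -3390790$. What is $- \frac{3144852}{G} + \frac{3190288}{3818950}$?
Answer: $\frac{1141381459646}{647462873525} \approx 1.7629$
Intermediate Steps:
$- \frac{3144852}{G} + \frac{3190288}{3818950} = - \frac{3144852}{-3390790} + \frac{3190288}{3818950} = \left(-3144852\right) \left(- \frac{1}{3390790}\right) + 3190288 \cdot \frac{1}{3818950} = \frac{1572426}{1695395} + \frac{1595144}{1909475} = \frac{1141381459646}{647462873525}$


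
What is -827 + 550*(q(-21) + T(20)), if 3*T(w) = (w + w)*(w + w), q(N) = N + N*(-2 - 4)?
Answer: 1050769/3 ≈ 3.5026e+5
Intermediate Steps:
q(N) = -5*N (q(N) = N + N*(-6) = N - 6*N = -5*N)
T(w) = 4*w²/3 (T(w) = ((w + w)*(w + w))/3 = ((2*w)*(2*w))/3 = (4*w²)/3 = 4*w²/3)
-827 + 550*(q(-21) + T(20)) = -827 + 550*(-5*(-21) + (4/3)*20²) = -827 + 550*(105 + (4/3)*400) = -827 + 550*(105 + 1600/3) = -827 + 550*(1915/3) = -827 + 1053250/3 = 1050769/3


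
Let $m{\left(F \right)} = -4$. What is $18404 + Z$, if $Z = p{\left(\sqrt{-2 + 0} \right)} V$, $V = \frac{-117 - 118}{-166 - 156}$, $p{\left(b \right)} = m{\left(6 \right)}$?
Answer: $\frac{2962574}{161} \approx 18401.0$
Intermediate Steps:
$p{\left(b \right)} = -4$
$V = \frac{235}{322}$ ($V = - \frac{235}{-322} = \left(-235\right) \left(- \frac{1}{322}\right) = \frac{235}{322} \approx 0.72981$)
$Z = - \frac{470}{161}$ ($Z = \left(-4\right) \frac{235}{322} = - \frac{470}{161} \approx -2.9193$)
$18404 + Z = 18404 - \frac{470}{161} = \frac{2962574}{161}$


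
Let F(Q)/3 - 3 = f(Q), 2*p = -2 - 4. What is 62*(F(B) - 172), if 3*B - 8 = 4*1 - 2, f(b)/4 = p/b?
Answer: -53878/5 ≈ -10776.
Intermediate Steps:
p = -3 (p = (-2 - 4)/2 = (½)*(-6) = -3)
f(b) = -12/b (f(b) = 4*(-3/b) = -12/b)
B = 10/3 (B = 8/3 + (4*1 - 2)/3 = 8/3 + (4 - 2)/3 = 8/3 + (⅓)*2 = 8/3 + ⅔ = 10/3 ≈ 3.3333)
F(Q) = 9 - 36/Q (F(Q) = 9 + 3*(-12/Q) = 9 - 36/Q)
62*(F(B) - 172) = 62*((9 - 36/10/3) - 172) = 62*((9 - 36*3/10) - 172) = 62*((9 - 54/5) - 172) = 62*(-9/5 - 172) = 62*(-869/5) = -53878/5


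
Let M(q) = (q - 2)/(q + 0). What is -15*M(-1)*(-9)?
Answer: 405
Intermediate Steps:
M(q) = (-2 + q)/q
-15*M(-1)*(-9) = -15*(-2 - 1)/(-1)*(-9) = -(-15)*(-3)*(-9) = -15*3*(-9) = -45*(-9) = 405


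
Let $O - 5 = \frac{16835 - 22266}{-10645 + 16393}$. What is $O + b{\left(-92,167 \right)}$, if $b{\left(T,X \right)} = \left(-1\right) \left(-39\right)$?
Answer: $\frac{247481}{5748} \approx 43.055$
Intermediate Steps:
$b{\left(T,X \right)} = 39$
$O = \frac{23309}{5748}$ ($O = 5 + \frac{16835 - 22266}{-10645 + 16393} = 5 - \frac{5431}{5748} = \frac{23309}{5748} \approx 4.0552$)
$O + b{\left(-92,167 \right)} = \frac{23309}{5748} + 39 = \frac{247481}{5748}$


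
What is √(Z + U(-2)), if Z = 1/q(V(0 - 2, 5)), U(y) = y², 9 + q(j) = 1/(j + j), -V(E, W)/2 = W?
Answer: 8*√1991/181 ≈ 1.9722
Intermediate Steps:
V(E, W) = -2*W
q(j) = -9 + 1/(2*j) (q(j) = -9 + 1/(j + j) = -9 + 1/(2*j))
Z = -20/181 (Z = 1/(-9 + 1/(2*((-2*5)))) = 1/(-9 + (½)/(-10)) = 1/(-9 + (½)*(-⅒)) = 1/(-9 - 1/20) = 1/(-181/20) = -20/181 ≈ -0.11050)
√(Z + U(-2)) = √(-20/181 + (-2)²) = √(-20/181 + 4) = √(704/181) = 8*√1991/181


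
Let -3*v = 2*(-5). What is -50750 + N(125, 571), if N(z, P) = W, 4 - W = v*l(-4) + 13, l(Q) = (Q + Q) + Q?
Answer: -50719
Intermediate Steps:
l(Q) = 3*Q (l(Q) = 2*Q + Q = 3*Q)
v = 10/3 (v = -2*(-5)/3 = -1/3*(-10) = 10/3 ≈ 3.3333)
W = 31 (W = 4 - (10*(3*(-4))/3 + 13) = 4 - ((10/3)*(-12) + 13) = 4 - (-40 + 13) = 4 - 1*(-27) = 4 + 27 = 31)
N(z, P) = 31
-50750 + N(125, 571) = -50750 + 31 = -50719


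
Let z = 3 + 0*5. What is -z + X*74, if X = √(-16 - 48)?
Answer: -3 + 592*I ≈ -3.0 + 592.0*I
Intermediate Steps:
z = 3 (z = 3 + 0 = 3)
X = 8*I (X = √(-64) = 8*I ≈ 8.0*I)
-z + X*74 = -1*3 + (8*I)*74 = -3 + 592*I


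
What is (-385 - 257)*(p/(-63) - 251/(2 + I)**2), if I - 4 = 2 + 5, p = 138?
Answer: 2791630/1183 ≈ 2359.8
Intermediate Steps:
I = 11 (I = 4 + (2 + 5) = 4 + 7 = 11)
(-385 - 257)*(p/(-63) - 251/(2 + I)**2) = (-385 - 257)*(138/(-63) - 251/(2 + 11)**2) = -642*(138*(-1/63) - 251/(13**2)) = -642*(-46/21 - 251/169) = -642*(-13045/3549) = 2791630/1183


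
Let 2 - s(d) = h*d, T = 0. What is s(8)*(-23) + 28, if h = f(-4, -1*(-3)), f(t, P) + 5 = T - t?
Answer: -202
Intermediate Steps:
f(t, P) = -5 - t (f(t, P) = -5 + (0 - t) = -5 - t)
h = -1 (h = -5 - 1*(-4) = -5 + 4 = -1)
s(d) = 2 + d (s(d) = 2 - (-1)*d = 2 + d)
s(8)*(-23) + 28 = (2 + 8)*(-23) + 28 = 10*(-23) + 28 = -230 + 28 = -202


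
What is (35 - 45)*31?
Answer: -310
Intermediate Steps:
(35 - 45)*31 = -10*31 = -310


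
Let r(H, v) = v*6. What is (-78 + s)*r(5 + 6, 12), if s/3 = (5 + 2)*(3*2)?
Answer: 3456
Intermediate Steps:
r(H, v) = 6*v
s = 126 (s = 3*((5 + 2)*(3*2)) = 3*(7*6) = 3*42 = 126)
(-78 + s)*r(5 + 6, 12) = (-78 + 126)*(6*12) = 48*72 = 3456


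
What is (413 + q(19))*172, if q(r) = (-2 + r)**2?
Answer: 120744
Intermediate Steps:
(413 + q(19))*172 = (413 + (-2 + 19)**2)*172 = (413 + 17**2)*172 = (413 + 289)*172 = 702*172 = 120744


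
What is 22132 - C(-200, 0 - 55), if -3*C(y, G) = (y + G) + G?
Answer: 66086/3 ≈ 22029.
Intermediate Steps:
C(y, G) = -2*G/3 - y/3 (C(y, G) = -((y + G) + G)/3 = -((G + y) + G)/3 = -(y + 2*G)/3 = -2*G/3 - y/3)
22132 - C(-200, 0 - 55) = 22132 - (-2*(0 - 55)/3 - ⅓*(-200)) = 22132 - (-⅔*(-55) + 200/3) = 22132 - (110/3 + 200/3) = 22132 - 1*310/3 = 22132 - 310/3 = 66086/3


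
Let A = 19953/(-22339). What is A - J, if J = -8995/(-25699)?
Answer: -713711452/574089961 ≈ -1.2432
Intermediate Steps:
J = 8995/25699 (J = -8995*(-1/25699) = 8995/25699 ≈ 0.35001)
A = -19953/22339 (A = 19953*(-1/22339) = -19953/22339 ≈ -0.89319)
A - J = -19953/22339 - 1*8995/25699 = -19953/22339 - 8995/25699 = -713711452/574089961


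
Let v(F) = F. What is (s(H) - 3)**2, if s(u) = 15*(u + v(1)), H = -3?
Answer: 1089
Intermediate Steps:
s(u) = 15 + 15*u (s(u) = 15*(u + 1) = 15*(1 + u) = 15 + 15*u)
(s(H) - 3)**2 = ((15 + 15*(-3)) - 3)**2 = ((15 - 45) - 3)**2 = (-30 - 3)**2 = (-33)**2 = 1089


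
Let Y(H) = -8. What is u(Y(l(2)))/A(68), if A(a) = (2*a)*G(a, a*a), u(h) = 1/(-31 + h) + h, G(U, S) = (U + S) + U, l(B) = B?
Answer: -313/25247040 ≈ -1.2397e-5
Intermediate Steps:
G(U, S) = S + 2*U (G(U, S) = (S + U) + U = S + 2*U)
u(h) = h + 1/(-31 + h)
A(a) = 2*a*(a² + 2*a) (A(a) = (2*a)*(a*a + 2*a) = (2*a)*(a² + 2*a) = 2*a*(a² + 2*a))
u(Y(l(2)))/A(68) = ((1 + (-8)² - 31*(-8))/(-31 - 8))/((2*68²*(2 + 68))) = ((1 + 64 + 248)/(-39))/((2*4624*70)) = -1/39*313/647360 = -313/39*1/647360 = -313/25247040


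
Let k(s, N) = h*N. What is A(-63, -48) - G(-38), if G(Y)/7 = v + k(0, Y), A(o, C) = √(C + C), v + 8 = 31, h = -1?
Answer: -427 + 4*I*√6 ≈ -427.0 + 9.798*I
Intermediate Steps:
v = 23 (v = -8 + 31 = 23)
A(o, C) = √2*√C (A(o, C) = √(2*C) = √2*√C)
k(s, N) = -N
G(Y) = 161 - 7*Y (G(Y) = 7*(23 - Y) = 161 - 7*Y)
A(-63, -48) - G(-38) = √2*√(-48) - (161 - 7*(-38)) = √2*(4*I*√3) - (161 + 266) = 4*I*√6 - 1*427 = 4*I*√6 - 427 = -427 + 4*I*√6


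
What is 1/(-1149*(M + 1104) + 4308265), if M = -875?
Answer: 1/4045144 ≈ 2.4721e-7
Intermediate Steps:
1/(-1149*(M + 1104) + 4308265) = 1/(-1149*(-875 + 1104) + 4308265) = 1/(-1149*229 + 4308265) = 1/(-263121 + 4308265) = 1/4045144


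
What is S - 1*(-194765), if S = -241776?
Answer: -47011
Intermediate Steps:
S - 1*(-194765) = -241776 - 1*(-194765) = -241776 + 194765 = -47011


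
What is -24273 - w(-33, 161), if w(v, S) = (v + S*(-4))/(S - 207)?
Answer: -1117235/46 ≈ -24288.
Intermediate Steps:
w(v, S) = (v - 4*S)/(-207 + S)
-24273 - w(-33, 161) = -24273 - (-33 - 4*161)/(-207 + 161) = -24273 - (-33 - 644)/(-46) = -24273 - (-1)*(-677)/46 = -24273 - 1*677/46 = -24273 - 677/46 = -1117235/46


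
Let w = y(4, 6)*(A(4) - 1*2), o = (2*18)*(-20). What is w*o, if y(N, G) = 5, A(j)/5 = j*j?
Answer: -280800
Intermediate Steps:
A(j) = 5*j**2 (A(j) = 5*(j*j) = 5*j**2)
o = -720 (o = 36*(-20) = -720)
w = 390 (w = 5*(5*4**2 - 1*2) = 5*(5*16 - 2) = 5*(80 - 2) = 5*78 = 390)
w*o = 390*(-720) = -280800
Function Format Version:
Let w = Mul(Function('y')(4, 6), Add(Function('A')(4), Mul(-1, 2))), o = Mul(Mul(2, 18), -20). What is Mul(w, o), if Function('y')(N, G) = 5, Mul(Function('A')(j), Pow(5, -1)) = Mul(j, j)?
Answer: -280800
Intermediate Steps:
Function('A')(j) = Mul(5, Pow(j, 2)) (Function('A')(j) = Mul(5, Mul(j, j)) = Mul(5, Pow(j, 2)))
o = -720 (o = Mul(36, -20) = -720)
w = 390 (w = Mul(5, Add(Mul(5, Pow(4, 2)), Mul(-1, 2))) = Mul(5, Add(Mul(5, 16), -2)) = Mul(5, Add(80, -2)) = Mul(5, 78) = 390)
Mul(w, o) = Mul(390, -720) = -280800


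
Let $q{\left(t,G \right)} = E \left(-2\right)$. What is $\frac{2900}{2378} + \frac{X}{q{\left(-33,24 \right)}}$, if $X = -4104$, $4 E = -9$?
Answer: $- \frac{37342}{41} \approx -910.78$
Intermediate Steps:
$E = - \frac{9}{4}$ ($E = \frac{1}{4} \left(-9\right) = - \frac{9}{4} \approx -2.25$)
$q{\left(t,G \right)} = \frac{9}{2}$ ($q{\left(t,G \right)} = \left(- \frac{9}{4}\right) \left(-2\right) = \frac{9}{2}$)
$\frac{2900}{2378} + \frac{X}{q{\left(-33,24 \right)}} = \frac{2900}{2378} - \frac{4104}{\frac{9}{2}} = 2900 \cdot \frac{1}{2378} - 912 = \frac{50}{41} - 912 = - \frac{37342}{41}$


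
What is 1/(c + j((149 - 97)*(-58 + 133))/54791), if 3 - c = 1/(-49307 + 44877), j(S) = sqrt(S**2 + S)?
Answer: 176758308950577530/530016255881096761 - 10752678959000*sqrt(152139)/530016255881096761 ≈ 0.32558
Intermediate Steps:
j(S) = sqrt(S + S**2)
c = 13291/4430 (c = 3 - 1/(-49307 + 44877) = 3 - 1/(-4430) = 3 - 1*(-1/4430) = 3 + 1/4430 = 13291/4430 ≈ 3.0002)
1/(c + j((149 - 97)*(-58 + 133))/54791) = 1/(13291/4430 + sqrt(((149 - 97)*(-58 + 133))*(1 + (149 - 97)*(-58 + 133)))/54791) = 1/(13291/4430 + sqrt((52*75)*(1 + 52*75))*(1/54791)) = 1/(13291/4430 + sqrt(3900*(1 + 3900))*(1/54791)) = 1/(13291/4430 + sqrt(3900*3901)*(1/54791)) = 1/(13291/4430 + sqrt(15213900)*(1/54791)) = 1/(13291/4430 + (10*sqrt(152139))*(1/54791)) = 1/(13291/4430 + 10*sqrt(152139)/54791)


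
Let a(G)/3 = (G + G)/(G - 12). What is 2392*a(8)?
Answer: -28704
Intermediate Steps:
a(G) = 6*G/(-12 + G) (a(G) = 3*((G + G)/(G - 12)) = 3*((2*G)/(-12 + G)) = 3*(2*G/(-12 + G)) = 6*G/(-12 + G))
2392*a(8) = 2392*(6*8/(-12 + 8)) = 2392*(6*8/(-4)) = 2392*(6*8*(-1/4)) = 2392*(-12) = -28704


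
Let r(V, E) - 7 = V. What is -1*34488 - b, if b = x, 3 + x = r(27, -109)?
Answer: -34519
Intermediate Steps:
r(V, E) = 7 + V
x = 31 (x = -3 + (7 + 27) = -3 + 34 = 31)
b = 31
-1*34488 - b = -1*34488 - 1*31 = -34488 - 31 = -34519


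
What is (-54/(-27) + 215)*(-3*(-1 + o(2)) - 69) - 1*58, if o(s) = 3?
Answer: -16333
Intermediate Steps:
(-54/(-27) + 215)*(-3*(-1 + o(2)) - 69) - 1*58 = (-54/(-27) + 215)*(-3*(-1 + 3) - 69) - 1*58 = (-54*(-1/27) + 215)*(-3*2 - 69) - 58 = (2 + 215)*(-6 - 69) - 58 = 217*(-75) - 58 = -16275 - 58 = -16333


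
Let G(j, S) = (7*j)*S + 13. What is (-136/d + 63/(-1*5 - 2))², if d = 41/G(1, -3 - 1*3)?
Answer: 12780625/1681 ≈ 7603.0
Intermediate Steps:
G(j, S) = 13 + 7*S*j (G(j, S) = 7*S*j + 13 = 13 + 7*S*j)
d = -41/29 (d = 41/(13 + 7*(-3 - 1*3)*1) = 41/(13 + 7*(-3 - 3)*1) = 41/(13 + 7*(-6)*1) = 41/(13 - 42) = 41/(-29) = 41*(-1/29) = -41/29 ≈ -1.4138)
(-136/d + 63/(-1*5 - 2))² = (-136/(-41/29) + 63/(-1*5 - 2))² = (-136*(-29/41) + 63/(-5 - 2))² = (3944/41 + 63/(-7))² = (3944/41 + 63*(-⅐))² = (3944/41 - 9)² = (3575/41)² = 12780625/1681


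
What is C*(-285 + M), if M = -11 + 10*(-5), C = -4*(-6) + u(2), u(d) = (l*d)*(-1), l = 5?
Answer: -4844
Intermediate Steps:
u(d) = -5*d (u(d) = (5*d)*(-1) = -5*d)
C = 14 (C = -4*(-6) - 5*2 = 24 - 10 = 14)
M = -61 (M = -11 - 50 = -61)
C*(-285 + M) = 14*(-285 - 61) = 14*(-346) = -4844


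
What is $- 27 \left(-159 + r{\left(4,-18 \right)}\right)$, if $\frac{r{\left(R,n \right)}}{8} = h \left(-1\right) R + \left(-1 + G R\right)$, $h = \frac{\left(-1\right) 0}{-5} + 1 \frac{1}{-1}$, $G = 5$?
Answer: $-675$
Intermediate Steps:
$h = -1$ ($h = 0 \left(- \frac{1}{5}\right) + 1 \left(-1\right) = 0 - 1 = -1$)
$r{\left(R,n \right)} = -8 + 48 R$ ($r{\left(R,n \right)} = 8 \left(\left(-1\right) \left(-1\right) R + \left(-1 + 5 R\right)\right) = 8 \left(1 R + \left(-1 + 5 R\right)\right) = 8 \left(R + \left(-1 + 5 R\right)\right) = 8 \left(-1 + 6 R\right) = -8 + 48 R$)
$- 27 \left(-159 + r{\left(4,-18 \right)}\right) = - 27 \left(-159 + \left(-8 + 48 \cdot 4\right)\right) = - 27 \left(-159 + \left(-8 + 192\right)\right) = - 27 \left(-159 + 184\right) = \left(-27\right) 25 = -675$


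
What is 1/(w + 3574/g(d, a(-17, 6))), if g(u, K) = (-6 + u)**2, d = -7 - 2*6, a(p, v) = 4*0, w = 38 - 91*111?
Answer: -625/6285801 ≈ -9.9430e-5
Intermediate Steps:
w = -10063 (w = 38 - 10101 = -10063)
a(p, v) = 0
d = -19 (d = -7 - 12 = -19)
1/(w + 3574/g(d, a(-17, 6))) = 1/(-10063 + 3574/((-6 - 19)**2)) = 1/(-10063 + 3574/((-25)**2)) = 1/(-10063 + 3574/625) = 1/(-6285801/625) = -625/6285801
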